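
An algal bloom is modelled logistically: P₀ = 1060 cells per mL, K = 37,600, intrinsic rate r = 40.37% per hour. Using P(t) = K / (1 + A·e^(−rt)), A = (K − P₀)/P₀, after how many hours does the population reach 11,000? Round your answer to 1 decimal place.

t ≈ 6.6 hours

A = (37600 − 1060)/1060 = 34.4717
11000 = 37600/(1 + 34.4717·e^(−0.4037t)) → 1 + 34.4717·e^(−0.4037t) = 3.41818
e^(−0.4037t) = 0.07015 → t = ln(14.25521)/0.4037 = 2.65712/0.4037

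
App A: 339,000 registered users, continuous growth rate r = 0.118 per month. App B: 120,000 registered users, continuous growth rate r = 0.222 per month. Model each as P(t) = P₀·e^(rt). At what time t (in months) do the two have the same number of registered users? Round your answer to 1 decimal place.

t ≈ 10.0 months

339000·e^(0.118t) = 120000·e^(0.222t)
339000/120000 = e^((0.222 − 0.118)t) → ln(2.825) = 0.104·t
t = 1.03851 / 0.104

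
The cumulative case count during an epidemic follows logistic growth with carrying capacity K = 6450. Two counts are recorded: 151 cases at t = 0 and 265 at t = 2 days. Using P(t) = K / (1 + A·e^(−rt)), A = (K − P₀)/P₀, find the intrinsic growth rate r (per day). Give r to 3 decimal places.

r ≈ 0.290 per day

A = (6450 − 151)/151 = 41.71523
265 = 6450/(1 + 41.71523·e^(−r·2)) → e^(−2r) = (24.33962 − 1)/41.71523 = 0.559499
r = −ln(0.559499)/2 = 0.58071/2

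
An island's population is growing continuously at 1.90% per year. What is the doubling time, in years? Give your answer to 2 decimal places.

doubling time = ln(2) / |r| = 0.69315 / 0.019

doubling time ≈ 36.48 years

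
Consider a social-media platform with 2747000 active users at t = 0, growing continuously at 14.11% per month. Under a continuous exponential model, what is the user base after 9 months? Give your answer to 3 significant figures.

≈ 9,780,000 active users

P(9) = 2747000 · e^(0.1411·9) = 2747000 · e^(1.2699)
= 2747000 · 3.5605 ≈ 9780683.87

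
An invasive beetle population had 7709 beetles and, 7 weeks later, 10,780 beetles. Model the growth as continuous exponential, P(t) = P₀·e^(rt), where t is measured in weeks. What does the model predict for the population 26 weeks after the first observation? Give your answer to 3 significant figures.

r = ln(10780/7709) / 7 ≈ 0.047901 per week
P(26) = 7709 · e^(0.047901·26) = 7709 · 3.47438 ≈ 26783.97

≈ 26,800 beetles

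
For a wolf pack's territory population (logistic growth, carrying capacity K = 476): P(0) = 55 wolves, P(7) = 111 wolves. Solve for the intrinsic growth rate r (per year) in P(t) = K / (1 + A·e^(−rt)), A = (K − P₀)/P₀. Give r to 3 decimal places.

r ≈ 0.121 per year

A = (476 − 55)/55 = 7.65455
111 = 476/(1 + 7.65455·e^(−r·7)) → e^(−7r) = (4.28829 − 1)/7.65455 = 0.429586
r = −ln(0.429586)/7 = 0.84493/7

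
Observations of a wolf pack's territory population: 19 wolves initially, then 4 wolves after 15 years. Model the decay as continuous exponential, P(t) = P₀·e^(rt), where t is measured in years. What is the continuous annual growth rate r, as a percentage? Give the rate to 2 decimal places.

4 = 19 · e^(r·15)
e^(15r) = 4/19 = 0.21053
r = ln(0.21053) / 15 = -1.55814 / 15

r ≈ -10.39% per year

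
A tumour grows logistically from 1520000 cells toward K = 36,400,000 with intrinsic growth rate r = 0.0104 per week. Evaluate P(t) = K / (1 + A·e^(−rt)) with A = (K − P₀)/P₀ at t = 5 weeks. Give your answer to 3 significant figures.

≈ 1,600,000 cells

A = (36400000 − 1520000)/1520000 = 22.94737
P(5) = 36400000 / (1 + 22.94737·e^(−0.0104·5)) = 36400000 / (1 + 22.94737·0.949329)
= 36400000 / 22.7846 ≈ 1597570.34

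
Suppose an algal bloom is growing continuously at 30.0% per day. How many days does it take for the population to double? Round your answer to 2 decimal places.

doubling time ≈ 2.31 days

doubling time = ln(2) / |r| = 0.69315 / 0.3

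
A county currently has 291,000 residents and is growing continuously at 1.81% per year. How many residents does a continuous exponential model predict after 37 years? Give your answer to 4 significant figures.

≈ 568,500 residents

P(37) = 291000 · e^(0.0181·37) = 291000 · e^(0.6697)
= 291000 · 1.95365 ≈ 568512.48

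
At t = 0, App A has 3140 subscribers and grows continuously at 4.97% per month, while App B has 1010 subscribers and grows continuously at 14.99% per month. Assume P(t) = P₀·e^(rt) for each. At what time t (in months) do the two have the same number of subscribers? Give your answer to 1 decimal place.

t ≈ 11.3 months

3140·e^(0.0497t) = 1010·e^(0.1499t)
3140/1010 = e^((0.1499 − 0.0497)t) → ln(3.10891) = 0.1002·t
t = 1.13427 / 0.1002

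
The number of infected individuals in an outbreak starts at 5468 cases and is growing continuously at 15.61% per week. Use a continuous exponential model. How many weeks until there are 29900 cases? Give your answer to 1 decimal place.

t ≈ 10.9 weeks

29900 = 5468 · e^(0.1561·t)
t = ln(29900/5468) / 0.1561 = ln(5.46818) / 0.1561 = 1.69895 / 0.1561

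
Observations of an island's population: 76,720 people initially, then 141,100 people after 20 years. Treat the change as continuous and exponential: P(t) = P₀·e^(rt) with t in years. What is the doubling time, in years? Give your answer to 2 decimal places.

r = ln(141100/76720) / 20 = ln(1.83916) / 20 ≈ 0.030465 per year
doubling time = ln 2 / |r| = 0.69315 / 0.030465

doubling time ≈ 22.75 years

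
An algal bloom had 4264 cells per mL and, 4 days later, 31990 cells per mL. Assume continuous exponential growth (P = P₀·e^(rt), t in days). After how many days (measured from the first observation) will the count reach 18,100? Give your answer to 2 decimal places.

r = ln(31990/4264) / 4 ≈ 0.503804 per day
t = ln(18100/4264) / r = 1.4457 / 0.503804 ≈ 2.87

t ≈ 2.87 days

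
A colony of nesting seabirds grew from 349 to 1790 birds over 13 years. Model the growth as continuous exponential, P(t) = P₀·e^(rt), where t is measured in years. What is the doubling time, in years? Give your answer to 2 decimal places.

doubling time ≈ 5.51 years

r = ln(1790/349) / 13 = ln(5.12894) / 13 ≈ 0.125761 per year
doubling time = ln 2 / |r| = 0.69315 / 0.125761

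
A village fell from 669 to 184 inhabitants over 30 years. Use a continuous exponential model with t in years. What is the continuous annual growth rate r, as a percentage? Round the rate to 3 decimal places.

184 = 669 · e^(r·30)
e^(30r) = 184/669 = 0.27504
r = ln(0.27504) / 30 = -1.29085 / 30

r ≈ -4.303% per year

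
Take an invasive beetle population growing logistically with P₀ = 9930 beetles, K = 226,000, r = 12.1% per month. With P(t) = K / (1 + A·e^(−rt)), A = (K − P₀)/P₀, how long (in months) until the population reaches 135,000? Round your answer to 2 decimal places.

A = (226000 − 9930)/9930 = 21.75932
135000 = 226000/(1 + 21.75932·e^(−0.121t)) → 1 + 21.75932·e^(−0.121t) = 1.67407
e^(−0.121t) = 0.030979 → t = ln(32.2803)/0.121 = 3.47446/0.121

t ≈ 28.71 months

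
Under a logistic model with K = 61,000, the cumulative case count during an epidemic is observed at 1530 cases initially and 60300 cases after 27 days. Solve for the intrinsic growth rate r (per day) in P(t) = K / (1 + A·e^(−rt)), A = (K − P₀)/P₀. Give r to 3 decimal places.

A = (61000 − 1530)/1530 = 38.86928
60300 = 61000/(1 + 38.86928·e^(−r·27)) → e^(−27r) = (1.01161 − 1)/38.86928 = 0.000299
r = −ln(0.000299)/27 = 8.11621/27

r ≈ 0.301 per day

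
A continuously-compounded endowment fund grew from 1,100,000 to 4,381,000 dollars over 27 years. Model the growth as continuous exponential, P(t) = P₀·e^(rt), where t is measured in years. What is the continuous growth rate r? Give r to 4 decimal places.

r ≈ 0.0512 per year

4381000 = 1100000 · e^(r·27)
e^(27r) = 4381000/1100000 = 3.98273
r = ln(3.98273) / 27 = 1.38197 / 27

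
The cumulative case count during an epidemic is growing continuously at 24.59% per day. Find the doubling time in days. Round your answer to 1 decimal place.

doubling time ≈ 2.8 days

doubling time = ln(2) / |r| = 0.69315 / 0.2459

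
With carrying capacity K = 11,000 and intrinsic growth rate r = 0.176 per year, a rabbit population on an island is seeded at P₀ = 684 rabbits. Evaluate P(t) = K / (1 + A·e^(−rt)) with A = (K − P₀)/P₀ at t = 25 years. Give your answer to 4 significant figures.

≈ 9,281 rabbits

A = (11000 − 684)/684 = 15.08187
P(25) = 11000 / (1 + 15.08187·e^(−0.176·25)) = 11000 / (1 + 15.08187·0.012277)
= 11000 / 1.18517 ≈ 9281.41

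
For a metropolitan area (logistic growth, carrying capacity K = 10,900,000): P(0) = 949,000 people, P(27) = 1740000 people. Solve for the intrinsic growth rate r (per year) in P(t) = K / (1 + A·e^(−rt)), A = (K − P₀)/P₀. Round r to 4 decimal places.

r ≈ 0.0255 per year

A = (10900000 − 949000)/949000 = 10.48577
1740000 = 10900000/(1 + 10.48577·e^(−r·27)) → e^(−27r) = (6.26437 − 1)/10.48577 = 0.502049
r = −ln(0.502049)/27 = 0.68906/27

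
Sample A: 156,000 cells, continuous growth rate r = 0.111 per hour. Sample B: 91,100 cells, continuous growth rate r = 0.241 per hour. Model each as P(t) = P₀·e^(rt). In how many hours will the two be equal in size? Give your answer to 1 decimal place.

t ≈ 4.1 hours

156000·e^(0.111t) = 91100·e^(0.241t)
156000/91100 = e^((0.241 − 0.111)t) → ln(1.7124) = 0.13·t
t = 0.5379 / 0.13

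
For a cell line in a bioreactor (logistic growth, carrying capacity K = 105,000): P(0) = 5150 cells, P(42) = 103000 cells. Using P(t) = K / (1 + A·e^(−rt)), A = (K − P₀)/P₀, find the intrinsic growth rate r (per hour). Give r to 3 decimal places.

A = (105000 − 5150)/5150 = 19.38835
103000 = 105000/(1 + 19.38835·e^(−r·42)) → e^(−42r) = (1.01942 − 1)/19.38835 = 0.001002
r = −ln(0.001002)/42 = 6.90625/42

r ≈ 0.164 per hour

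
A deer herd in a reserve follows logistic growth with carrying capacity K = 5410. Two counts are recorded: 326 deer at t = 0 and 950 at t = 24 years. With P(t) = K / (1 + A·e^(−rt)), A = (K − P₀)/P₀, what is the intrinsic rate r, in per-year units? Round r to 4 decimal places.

r ≈ 0.0500 per year

A = (5410 − 326)/326 = 15.59509
950 = 5410/(1 + 15.59509·e^(−r·24)) → e^(−24r) = (5.69474 − 1)/15.59509 = 0.301039
r = −ln(0.301039)/24 = 1.20051/24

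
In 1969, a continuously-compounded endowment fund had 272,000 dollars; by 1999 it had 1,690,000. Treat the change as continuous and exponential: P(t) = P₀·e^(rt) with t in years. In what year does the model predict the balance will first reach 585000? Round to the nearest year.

r = ln(1690000/272000) / 30 = 1.82668/30 ≈ 0.060889 per year
t = ln(585000/272000) / r = 0.76581/0.060889 ≈ 12.58 years after 1969

year 1982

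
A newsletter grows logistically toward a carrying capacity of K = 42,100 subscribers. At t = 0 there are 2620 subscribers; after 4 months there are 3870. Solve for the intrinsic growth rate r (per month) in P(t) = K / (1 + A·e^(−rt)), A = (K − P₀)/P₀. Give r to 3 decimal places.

A = (42100 − 2620)/2620 = 15.0687
3870 = 42100/(1 + 15.0687·e^(−r·4)) → e^(−4r) = (10.87855 − 1)/15.0687 = 0.655568
r = −ln(0.655568)/4 = 0.42225/4

r ≈ 0.106 per month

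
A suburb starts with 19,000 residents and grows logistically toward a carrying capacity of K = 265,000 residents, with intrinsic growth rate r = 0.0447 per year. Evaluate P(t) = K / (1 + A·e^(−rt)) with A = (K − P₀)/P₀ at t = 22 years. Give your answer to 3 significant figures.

A = (265000 − 19000)/19000 = 12.94737
P(22) = 265000 / (1 + 12.94737·e^(−0.0447·22)) = 265000 / (1 + 12.94737·0.374037)
= 265000 / 5.8428 ≈ 45354.99

≈ 45,400 residents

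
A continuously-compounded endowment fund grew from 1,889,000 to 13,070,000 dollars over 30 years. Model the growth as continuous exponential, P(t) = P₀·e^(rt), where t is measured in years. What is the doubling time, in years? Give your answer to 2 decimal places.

doubling time ≈ 10.75 years

r = ln(13070000/1889000) / 30 = ln(6.919) / 30 ≈ 0.064476 per year
doubling time = ln 2 / |r| = 0.69315 / 0.064476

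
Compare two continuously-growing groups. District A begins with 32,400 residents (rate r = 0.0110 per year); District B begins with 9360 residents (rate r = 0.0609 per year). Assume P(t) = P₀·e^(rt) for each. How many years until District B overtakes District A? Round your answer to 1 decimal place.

32400·e^(0.011t) = 9360·e^(0.0609t)
32400/9360 = e^((0.0609 − 0.011)t) → ln(3.46154) = 0.0499·t
t = 1.24171 / 0.0499

t ≈ 24.9 years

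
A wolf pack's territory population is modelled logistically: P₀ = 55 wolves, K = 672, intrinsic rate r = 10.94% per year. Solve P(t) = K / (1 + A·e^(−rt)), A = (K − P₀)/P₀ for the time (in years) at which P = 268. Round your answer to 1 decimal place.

A = (672 − 55)/55 = 11.21818
268 = 672/(1 + 11.21818·e^(−0.1094t)) → 1 + 11.21818·e^(−0.1094t) = 2.50746
e^(−0.1094t) = 0.134377 → t = ln(7.44176)/0.1094 = 2.00711/0.1094

t ≈ 18.3 years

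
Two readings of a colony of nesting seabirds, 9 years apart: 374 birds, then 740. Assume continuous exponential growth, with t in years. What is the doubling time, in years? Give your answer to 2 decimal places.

r = ln(740/374) / 9 = ln(1.97861) / 9 ≈ 0.075822 per year
doubling time = ln 2 / |r| = 0.69315 / 0.075822

doubling time ≈ 9.14 years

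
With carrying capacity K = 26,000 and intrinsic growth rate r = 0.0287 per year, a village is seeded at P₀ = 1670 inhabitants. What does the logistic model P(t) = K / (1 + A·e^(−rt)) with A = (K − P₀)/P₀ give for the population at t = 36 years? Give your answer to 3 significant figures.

A = (26000 − 1670)/1670 = 14.56886
P(36) = 26000 / (1 + 14.56886·e^(−0.0287·36)) = 26000 / (1 + 14.56886·0.355866)
= 26000 / 6.18457 ≈ 4204.01

≈ 4,200 inhabitants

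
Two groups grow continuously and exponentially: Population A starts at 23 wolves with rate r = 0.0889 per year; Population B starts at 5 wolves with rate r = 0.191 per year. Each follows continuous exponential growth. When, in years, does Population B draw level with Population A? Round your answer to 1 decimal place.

23·e^(0.0889t) = 5·e^(0.191t)
23/5 = e^((0.191 − 0.0889)t) → ln(4.6) = 0.1021·t
t = 1.52606 / 0.1021

t ≈ 14.9 years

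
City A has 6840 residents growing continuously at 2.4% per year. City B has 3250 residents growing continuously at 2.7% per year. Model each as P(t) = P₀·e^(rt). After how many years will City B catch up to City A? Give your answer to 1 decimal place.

6840·e^(0.024t) = 3250·e^(0.027t)
6840/3250 = e^((0.027 − 0.024)t) → ln(2.10462) = 0.003·t
t = 0.74413 / 0.003

t ≈ 248.0 years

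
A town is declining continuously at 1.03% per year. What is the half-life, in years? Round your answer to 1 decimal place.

half-life ≈ 67.3 years

half-life = ln(2) / |r| = 0.69315 / 0.0103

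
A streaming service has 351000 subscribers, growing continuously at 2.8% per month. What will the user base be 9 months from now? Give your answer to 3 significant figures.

≈ 452,000 subscribers

P(9) = 351000 · e^(0.028·9) = 351000 · e^(0.252)
= 351000 · 1.2866 ≈ 451595.21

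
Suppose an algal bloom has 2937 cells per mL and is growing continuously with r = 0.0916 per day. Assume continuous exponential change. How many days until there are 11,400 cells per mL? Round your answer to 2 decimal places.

t ≈ 14.81 days

11400 = 2937 · e^(0.0916·t)
t = ln(11400/2937) / 0.0916 = ln(3.88151) / 0.0916 = 1.35622 / 0.0916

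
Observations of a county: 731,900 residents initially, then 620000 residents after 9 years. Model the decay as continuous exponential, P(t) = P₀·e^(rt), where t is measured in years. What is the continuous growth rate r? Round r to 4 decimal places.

r ≈ -0.0184 per year

620000 = 731900 · e^(r·9)
e^(9r) = 620000/731900 = 0.84711
r = ln(0.84711) / 9 = -0.16592 / 9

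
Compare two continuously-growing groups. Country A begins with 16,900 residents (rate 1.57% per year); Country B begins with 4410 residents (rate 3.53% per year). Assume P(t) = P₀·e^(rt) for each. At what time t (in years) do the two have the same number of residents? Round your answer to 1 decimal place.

t ≈ 68.5 years

16900·e^(0.0157t) = 4410·e^(0.0353t)
16900/4410 = e^((0.0353 − 0.0157)t) → ln(3.8322) = 0.0196·t
t = 1.34344 / 0.0196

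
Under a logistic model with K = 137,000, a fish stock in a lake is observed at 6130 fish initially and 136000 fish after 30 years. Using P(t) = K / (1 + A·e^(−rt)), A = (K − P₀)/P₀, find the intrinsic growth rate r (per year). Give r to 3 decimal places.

r ≈ 0.266 per year

A = (137000 − 6130)/6130 = 21.3491
136000 = 137000/(1 + 21.3491·e^(−r·30)) → e^(−30r) = (1.00735 − 1)/21.3491 = 0.000344
r = −ln(0.000344)/30 = 7.97366/30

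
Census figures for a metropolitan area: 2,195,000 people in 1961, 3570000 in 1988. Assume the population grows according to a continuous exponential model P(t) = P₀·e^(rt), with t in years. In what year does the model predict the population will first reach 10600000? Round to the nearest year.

r = ln(3570000/2195000) / 27 = 0.48638/27 ≈ 0.018014 per year
t = ln(10600000/2195000) / r = 1.57467/0.018014 ≈ 87.41 years after 1961

year 2048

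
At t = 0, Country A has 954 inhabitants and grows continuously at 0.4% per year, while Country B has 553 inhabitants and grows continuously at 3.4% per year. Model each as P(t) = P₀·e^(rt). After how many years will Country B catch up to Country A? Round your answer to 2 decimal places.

t ≈ 18.18 years

954·e^(0.004t) = 553·e^(0.034t)
954/553 = e^((0.034 − 0.004)t) → ln(1.72514) = 0.03·t
t = 0.54531 / 0.03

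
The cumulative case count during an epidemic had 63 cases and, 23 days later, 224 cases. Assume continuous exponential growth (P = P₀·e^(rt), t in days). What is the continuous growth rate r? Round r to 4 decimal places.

224 = 63 · e^(r·23)
e^(23r) = 224/63 = 3.55556
r = ln(3.55556) / 23 = 1.26851 / 23

r ≈ 0.0552 per day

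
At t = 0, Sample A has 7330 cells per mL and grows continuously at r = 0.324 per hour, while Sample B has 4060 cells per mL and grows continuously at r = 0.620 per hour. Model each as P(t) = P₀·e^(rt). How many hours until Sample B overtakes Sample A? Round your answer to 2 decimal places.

7330·e^(0.324t) = 4060·e^(0.62t)
7330/4060 = e^((0.62 − 0.324)t) → ln(1.80542) = 0.296·t
t = 0.59079 / 0.296

t ≈ 2.00 hours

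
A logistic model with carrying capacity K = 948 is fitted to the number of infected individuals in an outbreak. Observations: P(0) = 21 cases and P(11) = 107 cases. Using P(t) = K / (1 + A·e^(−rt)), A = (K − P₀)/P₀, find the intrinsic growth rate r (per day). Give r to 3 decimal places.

A = (948 − 21)/21 = 44.14286
107 = 948/(1 + 44.14286·e^(−r·11)) → e^(−11r) = (8.85981 − 1)/44.14286 = 0.178054
r = −ln(0.178054)/11 = 1.72567/11

r ≈ 0.157 per day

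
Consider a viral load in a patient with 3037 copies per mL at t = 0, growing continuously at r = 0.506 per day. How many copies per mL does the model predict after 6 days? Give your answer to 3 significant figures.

≈ 63,200 copies per mL

P(6) = 3037 · e^(0.506·6) = 3037 · e^(3.036)
= 3037 · 20.82179 ≈ 63235.77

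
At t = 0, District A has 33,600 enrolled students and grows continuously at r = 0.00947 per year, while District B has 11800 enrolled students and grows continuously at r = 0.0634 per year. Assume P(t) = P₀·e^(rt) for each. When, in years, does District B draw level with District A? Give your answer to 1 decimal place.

33600·e^(0.00947t) = 11800·e^(0.0634t)
33600/11800 = e^((0.0634 − 0.00947)t) → ln(2.84746) = 0.05393·t
t = 1.04643 / 0.05393

t ≈ 19.4 years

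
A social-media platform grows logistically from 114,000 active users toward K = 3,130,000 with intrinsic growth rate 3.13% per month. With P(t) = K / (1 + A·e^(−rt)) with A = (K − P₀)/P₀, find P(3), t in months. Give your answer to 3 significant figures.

≈ 125,000 active users

A = (3130000 − 114000)/114000 = 26.45614
P(3) = 3130000 / (1 + 26.45614·e^(−0.0313·3)) = 3130000 / (1 + 26.45614·0.910374)
= 3130000 / 25.08498 ≈ 124775.88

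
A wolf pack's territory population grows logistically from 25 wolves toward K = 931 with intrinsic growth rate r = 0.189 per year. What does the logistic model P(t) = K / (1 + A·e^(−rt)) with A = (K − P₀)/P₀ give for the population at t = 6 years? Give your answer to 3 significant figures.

A = (931 − 25)/25 = 36.24
P(6) = 931 / (1 + 36.24·e^(−0.189·6)) = 931 / (1 + 36.24·0.321744)
= 931 / 12.65999 ≈ 73.54

≈ 73.5 wolves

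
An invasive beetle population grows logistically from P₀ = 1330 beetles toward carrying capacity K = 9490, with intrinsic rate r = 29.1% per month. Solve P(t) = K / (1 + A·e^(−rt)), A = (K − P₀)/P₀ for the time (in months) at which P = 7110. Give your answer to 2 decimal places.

t ≈ 9.99 months

A = (9490 − 1330)/1330 = 6.13534
7110 = 9490/(1 + 6.13534·e^(−0.291t)) → 1 + 6.13534·e^(−0.291t) = 1.33474
e^(−0.291t) = 0.054559 → t = ln(18.32868)/0.291 = 2.90847/0.291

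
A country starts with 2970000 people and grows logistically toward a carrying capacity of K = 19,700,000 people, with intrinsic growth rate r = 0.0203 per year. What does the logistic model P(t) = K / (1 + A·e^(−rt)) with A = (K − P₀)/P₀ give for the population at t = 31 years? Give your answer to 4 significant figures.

A = (19700000 − 2970000)/2970000 = 5.633
P(31) = 19700000 / (1 + 5.633·e^(−0.0203·31)) = 19700000 / (1 + 5.633·0.532965)
= 19700000 / 4.00219 ≈ 4922306.74

≈ 4,922,000 people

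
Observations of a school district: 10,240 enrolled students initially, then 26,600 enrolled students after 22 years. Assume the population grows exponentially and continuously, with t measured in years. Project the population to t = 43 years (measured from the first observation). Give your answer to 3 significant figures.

≈ 66,200 enrolled students

r = ln(26600/10240) / 22 ≈ 0.043391 per year
P(43) = 10240 · e^(0.043391·43) = 10240 · 6.46128 ≈ 66163.53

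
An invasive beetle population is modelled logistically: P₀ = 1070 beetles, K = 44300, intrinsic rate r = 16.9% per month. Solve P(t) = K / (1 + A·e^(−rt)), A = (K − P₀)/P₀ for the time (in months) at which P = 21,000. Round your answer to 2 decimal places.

t ≈ 21.27 months

A = (44300 − 1070)/1070 = 40.40187
21000 = 44300/(1 + 40.40187·e^(−0.169t)) → 1 + 40.40187·e^(−0.169t) = 2.10952
e^(−0.169t) = 0.027462 → t = ln(36.4137)/0.169 = 3.59495/0.169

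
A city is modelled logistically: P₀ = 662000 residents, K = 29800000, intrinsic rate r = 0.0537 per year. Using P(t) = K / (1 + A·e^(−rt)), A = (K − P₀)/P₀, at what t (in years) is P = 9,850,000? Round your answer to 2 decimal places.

A = (29800000 − 662000)/662000 = 44.01511
9850000 = 29800000/(1 + 44.01511·e^(−0.0537t)) → 1 + 44.01511·e^(−0.0537t) = 3.02538
e^(−0.0537t) = 0.046016 → t = ln(21.73177)/0.0537 = 3.07878/0.0537

t ≈ 57.33 years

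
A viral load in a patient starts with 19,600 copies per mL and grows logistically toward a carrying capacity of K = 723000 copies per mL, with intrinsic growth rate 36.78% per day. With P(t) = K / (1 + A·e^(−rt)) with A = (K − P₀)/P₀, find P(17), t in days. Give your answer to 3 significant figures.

A = (723000 − 19600)/19600 = 35.88776
P(17) = 723000 / (1 + 35.88776·e^(−0.3678·17)) = 723000 / (1 + 35.88776·0.001925)
= 723000 / 1.0691 ≈ 676269.9

≈ 676,000 copies per mL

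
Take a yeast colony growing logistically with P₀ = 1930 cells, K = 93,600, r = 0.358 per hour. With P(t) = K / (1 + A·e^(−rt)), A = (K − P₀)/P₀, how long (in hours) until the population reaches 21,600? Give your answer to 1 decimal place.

A = (93600 − 1930)/1930 = 47.49741
21600 = 93600/(1 + 47.49741·e^(−0.358t)) → 1 + 47.49741·e^(−0.358t) = 4.33333
e^(−0.358t) = 0.070179 → t = ln(14.24922)/0.358 = 2.6567/0.358

t ≈ 7.4 hours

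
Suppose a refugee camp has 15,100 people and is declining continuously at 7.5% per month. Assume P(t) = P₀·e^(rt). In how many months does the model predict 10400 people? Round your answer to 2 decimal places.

t ≈ 4.97 months

10400 = 15100 · e^(-0.075·t)
t = ln(10400/15100) / -0.075 = ln(0.68874) / -0.075 = -0.37289 / -0.075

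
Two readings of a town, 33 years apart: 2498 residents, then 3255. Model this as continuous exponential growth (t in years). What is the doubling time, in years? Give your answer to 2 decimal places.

doubling time ≈ 86.41 years

r = ln(3255/2498) / 33 = ln(1.30304) / 33 ≈ 0.008021 per year
doubling time = ln 2 / |r| = 0.69315 / 0.008021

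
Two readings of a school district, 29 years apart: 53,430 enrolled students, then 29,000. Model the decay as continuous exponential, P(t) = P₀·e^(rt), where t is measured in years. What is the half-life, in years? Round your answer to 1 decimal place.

r = ln(29000/53430) / 29 = ln(0.54277) / 29 ≈ -0.021072 per year
half-life = ln 2 / |r| = 0.69315 / 0.021072

half-life ≈ 32.9 years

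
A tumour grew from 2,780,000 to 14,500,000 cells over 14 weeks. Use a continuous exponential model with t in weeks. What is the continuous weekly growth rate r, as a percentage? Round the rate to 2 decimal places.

14500000 = 2780000 · e^(r·14)
e^(14r) = 14500000/2780000 = 5.21583
r = ln(5.21583) / 14 = 1.6517 / 14

r ≈ 11.80% per week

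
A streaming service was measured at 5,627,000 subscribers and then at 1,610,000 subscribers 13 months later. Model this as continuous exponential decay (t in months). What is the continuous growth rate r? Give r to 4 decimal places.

1610000 = 5627000 · e^(r·13)
e^(13r) = 1610000/5627000 = 0.28612
r = ln(0.28612) / 13 = -1.25134 / 13

r ≈ -0.0963 per month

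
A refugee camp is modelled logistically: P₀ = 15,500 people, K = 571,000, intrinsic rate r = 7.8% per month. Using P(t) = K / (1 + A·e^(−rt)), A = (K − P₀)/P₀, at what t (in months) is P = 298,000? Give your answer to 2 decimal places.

t ≈ 47.01 months

A = (571000 − 15500)/15500 = 35.83871
298000 = 571000/(1 + 35.83871·e^(−0.078t)) → 1 + 35.83871·e^(−0.078t) = 1.91611
e^(−0.078t) = 0.025562 → t = ln(39.12064)/0.078 = 3.66665/0.078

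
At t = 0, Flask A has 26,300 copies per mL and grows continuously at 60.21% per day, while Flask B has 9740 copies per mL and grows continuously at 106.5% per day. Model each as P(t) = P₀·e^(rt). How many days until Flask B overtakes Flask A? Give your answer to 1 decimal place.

26300·e^(0.6021t) = 9740·e^(1.065t)
26300/9740 = e^((1.065 − 0.6021)t) → ln(2.70021) = 0.4629·t
t = 0.99333 / 0.4629

t ≈ 2.1 days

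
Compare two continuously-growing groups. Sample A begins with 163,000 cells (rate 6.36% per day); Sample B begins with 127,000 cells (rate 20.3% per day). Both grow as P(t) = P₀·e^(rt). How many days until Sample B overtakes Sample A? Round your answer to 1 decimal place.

t ≈ 1.8 days

163000·e^(0.0636t) = 127000·e^(0.203t)
163000/127000 = e^((0.203 − 0.0636)t) → ln(1.28346) = 0.1394·t
t = 0.24956 / 0.1394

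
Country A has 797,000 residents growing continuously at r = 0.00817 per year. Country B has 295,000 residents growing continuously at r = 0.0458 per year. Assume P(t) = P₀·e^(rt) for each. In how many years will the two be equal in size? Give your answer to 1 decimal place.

797000·e^(0.00817t) = 295000·e^(0.0458t)
797000/295000 = e^((0.0458 − 0.00817)t) → ln(2.70169) = 0.03763·t
t = 0.99388 / 0.03763

t ≈ 26.4 years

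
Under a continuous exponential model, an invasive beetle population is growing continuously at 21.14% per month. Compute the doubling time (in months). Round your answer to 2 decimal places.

doubling time = ln(2) / |r| = 0.69315 / 0.2114

doubling time ≈ 3.28 months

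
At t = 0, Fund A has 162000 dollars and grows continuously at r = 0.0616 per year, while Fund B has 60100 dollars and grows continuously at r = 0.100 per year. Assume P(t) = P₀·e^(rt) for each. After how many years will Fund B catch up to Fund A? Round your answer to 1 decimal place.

t ≈ 25.8 years

162000·e^(0.0616t) = 60100·e^(0.1t)
162000/60100 = e^((0.1 − 0.0616)t) → ln(2.69551) = 0.0384·t
t = 0.99159 / 0.0384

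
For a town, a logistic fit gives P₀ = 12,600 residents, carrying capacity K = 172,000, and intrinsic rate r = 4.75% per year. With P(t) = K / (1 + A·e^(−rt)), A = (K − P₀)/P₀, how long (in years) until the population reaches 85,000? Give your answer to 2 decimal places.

t ≈ 52.94 years

A = (172000 − 12600)/12600 = 12.65079
85000 = 172000/(1 + 12.65079·e^(−0.0475t)) → 1 + 12.65079·e^(−0.0475t) = 2.02353
e^(−0.0475t) = 0.080906 → t = ln(12.35997)/0.0475 = 2.51446/0.0475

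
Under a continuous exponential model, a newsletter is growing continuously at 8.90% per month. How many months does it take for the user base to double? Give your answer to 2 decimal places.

doubling time = ln(2) / |r| = 0.69315 / 0.089

doubling time ≈ 7.79 months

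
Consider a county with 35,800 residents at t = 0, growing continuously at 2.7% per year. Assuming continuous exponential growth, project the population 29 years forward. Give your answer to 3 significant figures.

≈ 78,300 residents

P(29) = 35800 · e^(0.027·29) = 35800 · e^(0.783)
= 35800 · 2.18803 ≈ 78331.35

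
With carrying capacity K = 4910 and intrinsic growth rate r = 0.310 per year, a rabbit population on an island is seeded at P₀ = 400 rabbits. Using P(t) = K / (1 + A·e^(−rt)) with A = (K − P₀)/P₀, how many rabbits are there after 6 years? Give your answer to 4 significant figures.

≈ 1,782 rabbits

A = (4910 − 400)/400 = 11.275
P(6) = 4910 / (1 + 11.275·e^(−0.31·6)) = 4910 / (1 + 11.275·0.155673)
= 4910 / 2.75521 ≈ 1782.08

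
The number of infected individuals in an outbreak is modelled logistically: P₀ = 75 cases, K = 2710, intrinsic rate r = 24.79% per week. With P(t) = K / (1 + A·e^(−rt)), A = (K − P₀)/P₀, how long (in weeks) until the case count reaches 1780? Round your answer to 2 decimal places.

t ≈ 16.98 weeks

A = (2710 − 75)/75 = 35.13333
1780 = 2710/(1 + 35.13333·e^(−0.2479t)) → 1 + 35.13333·e^(−0.2479t) = 1.52247
e^(−0.2479t) = 0.014871 → t = ln(67.24444)/0.2479 = 4.20833/0.2479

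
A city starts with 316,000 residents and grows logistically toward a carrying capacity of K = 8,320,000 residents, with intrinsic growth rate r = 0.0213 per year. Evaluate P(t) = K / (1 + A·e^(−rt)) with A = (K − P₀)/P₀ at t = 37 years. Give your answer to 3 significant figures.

≈ 665,000 residents

A = (8320000 − 316000)/316000 = 25.32911
P(37) = 8320000 / (1 + 25.32911·e^(−0.0213·37)) = 8320000 / (1 + 25.32911·0.454708)
= 8320000 / 12.51735 ≈ 664677.5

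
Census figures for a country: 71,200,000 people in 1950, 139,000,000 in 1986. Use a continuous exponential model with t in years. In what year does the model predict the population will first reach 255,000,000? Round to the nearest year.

year 2019

r = ln(139000000/71200000) / 36 = 0.66898/36 ≈ 0.018583 per year
t = ln(255000000/71200000) / r = 1.27577/0.018583 ≈ 68.65 years after 1950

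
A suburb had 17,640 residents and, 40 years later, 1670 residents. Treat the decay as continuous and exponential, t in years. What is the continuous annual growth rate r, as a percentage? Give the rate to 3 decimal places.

r ≈ -5.893% per year

1670 = 17640 · e^(r·40)
e^(40r) = 1670/17640 = 0.09467
r = ln(0.09467) / 40 = -2.35735 / 40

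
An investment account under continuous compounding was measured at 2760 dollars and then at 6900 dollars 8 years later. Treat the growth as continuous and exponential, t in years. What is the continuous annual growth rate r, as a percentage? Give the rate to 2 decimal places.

r ≈ 11.45% per year

6900 = 2760 · e^(r·8)
e^(8r) = 6900/2760 = 2.5
r = ln(2.5) / 8 = 0.91629 / 8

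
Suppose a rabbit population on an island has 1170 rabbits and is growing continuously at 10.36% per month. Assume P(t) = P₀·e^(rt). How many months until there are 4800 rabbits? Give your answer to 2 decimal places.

4800 = 1170 · e^(0.1036·t)
t = ln(4800/1170) / 0.1036 = ln(4.10256) / 0.1036 = 1.41161 / 0.1036

t ≈ 13.63 months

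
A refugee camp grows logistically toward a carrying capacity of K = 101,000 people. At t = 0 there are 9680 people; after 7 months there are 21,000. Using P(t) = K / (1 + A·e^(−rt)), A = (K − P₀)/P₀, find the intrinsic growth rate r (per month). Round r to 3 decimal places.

r ≈ 0.130 per month

A = (101000 − 9680)/9680 = 9.43388
21000 = 101000/(1 + 9.43388·e^(−r·7)) → e^(−7r) = (4.80952 − 1)/9.43388 = 0.403813
r = −ln(0.403813)/7 = 0.9068/7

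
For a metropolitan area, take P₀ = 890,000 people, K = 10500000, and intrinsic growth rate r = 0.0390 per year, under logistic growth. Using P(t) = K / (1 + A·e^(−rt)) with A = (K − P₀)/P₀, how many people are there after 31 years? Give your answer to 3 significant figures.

≈ 2,490,000 people

A = (10500000 − 890000)/890000 = 10.79775
P(31) = 10500000 / (1 + 10.79775·e^(−0.039·31)) = 10500000 / (1 + 10.79775·0.298496)
= 10500000 / 4.22308 ≈ 2486335.82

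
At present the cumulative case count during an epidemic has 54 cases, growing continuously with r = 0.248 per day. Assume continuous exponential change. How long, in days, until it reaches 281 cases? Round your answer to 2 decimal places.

281 = 54 · e^(0.248·t)
t = ln(281/54) / 0.248 = ln(5.2037) / 0.248 = 1.64937 / 0.248

t ≈ 6.65 days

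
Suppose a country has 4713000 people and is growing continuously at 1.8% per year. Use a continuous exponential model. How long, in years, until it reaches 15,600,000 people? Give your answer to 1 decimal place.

t ≈ 66.5 years

15600000 = 4713000 · e^(0.018·t)
t = ln(15600000/4713000) / 0.018 = ln(3.30999) / 0.018 = 1.19695 / 0.018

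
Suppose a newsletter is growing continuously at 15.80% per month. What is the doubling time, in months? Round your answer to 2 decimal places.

doubling time = ln(2) / |r| = 0.69315 / 0.158

doubling time ≈ 4.39 months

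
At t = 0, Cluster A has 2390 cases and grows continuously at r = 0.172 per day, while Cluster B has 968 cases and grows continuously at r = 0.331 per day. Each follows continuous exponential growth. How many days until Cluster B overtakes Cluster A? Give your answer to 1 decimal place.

2390·e^(0.172t) = 968·e^(0.331t)
2390/968 = e^((0.331 − 0.172)t) → ln(2.46901) = 0.159·t
t = 0.90382 / 0.159

t ≈ 5.7 days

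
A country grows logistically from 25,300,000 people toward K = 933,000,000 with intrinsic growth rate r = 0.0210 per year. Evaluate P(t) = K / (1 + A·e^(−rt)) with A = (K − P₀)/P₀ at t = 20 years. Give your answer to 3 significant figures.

≈ 38,000,000 people

A = (933000000 − 25300000)/25300000 = 35.87747
P(20) = 933000000 / (1 + 35.87747·e^(−0.021·20)) = 933000000 / (1 + 35.87747·0.657047)
= 933000000 / 24.57318 ≈ 37968227.29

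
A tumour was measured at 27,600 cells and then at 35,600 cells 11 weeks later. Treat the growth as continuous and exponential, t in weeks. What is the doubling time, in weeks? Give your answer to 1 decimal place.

doubling time ≈ 30.0 weeks

r = ln(35600/27600) / 11 = ln(1.28986) / 11 ≈ 0.023139 per week
doubling time = ln 2 / |r| = 0.69315 / 0.023139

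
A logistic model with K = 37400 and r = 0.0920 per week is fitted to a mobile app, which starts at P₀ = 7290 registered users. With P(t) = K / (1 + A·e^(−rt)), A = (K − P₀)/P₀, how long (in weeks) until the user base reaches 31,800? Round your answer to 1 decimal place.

A = (37400 − 7290)/7290 = 4.13032
31800 = 37400/(1 + 4.13032·e^(−0.092t)) → 1 + 4.13032·e^(−0.092t) = 1.1761
e^(−0.092t) = 0.042636 → t = ln(23.45429)/0.092 = 3.15505/0.092

t ≈ 34.3 weeks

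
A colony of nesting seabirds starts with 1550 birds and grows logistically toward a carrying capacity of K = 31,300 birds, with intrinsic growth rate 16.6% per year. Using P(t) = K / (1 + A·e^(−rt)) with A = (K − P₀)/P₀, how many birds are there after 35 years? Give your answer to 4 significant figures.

A = (31300 − 1550)/1550 = 19.19355
P(35) = 31300 / (1 + 19.19355·e^(−0.166·35)) = 31300 / (1 + 19.19355·0.002997)
= 31300 / 1.05753 ≈ 29597.23

≈ 29,600 birds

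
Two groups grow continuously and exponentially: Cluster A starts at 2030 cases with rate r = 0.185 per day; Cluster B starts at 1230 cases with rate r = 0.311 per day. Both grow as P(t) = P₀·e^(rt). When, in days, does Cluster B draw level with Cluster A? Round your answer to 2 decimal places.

t ≈ 3.98 days

2030·e^(0.185t) = 1230·e^(0.311t)
2030/1230 = e^((0.311 − 0.185)t) → ln(1.65041) = 0.126·t
t = 0.50102 / 0.126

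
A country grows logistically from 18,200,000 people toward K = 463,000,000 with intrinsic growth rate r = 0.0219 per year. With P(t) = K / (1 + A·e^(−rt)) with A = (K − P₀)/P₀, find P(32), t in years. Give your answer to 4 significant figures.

≈ 35,270,000 people

A = (463000000 − 18200000)/18200000 = 24.43956
P(32) = 463000000 / (1 + 24.43956·e^(−0.0219·32)) = 463000000 / (1 + 24.43956·0.496188)
= 463000000 / 13.12662 ≈ 35271833.25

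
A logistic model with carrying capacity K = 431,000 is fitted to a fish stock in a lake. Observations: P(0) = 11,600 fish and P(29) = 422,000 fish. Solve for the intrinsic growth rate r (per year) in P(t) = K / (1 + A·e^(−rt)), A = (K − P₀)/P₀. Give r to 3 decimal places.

r ≈ 0.256 per year

A = (431000 − 11600)/11600 = 36.15517
422000 = 431000/(1 + 36.15517·e^(−r·29)) → e^(−29r) = (1.02133 − 1)/36.15517 = 0.00059
r = −ln(0.00059)/29 = 7.4356/29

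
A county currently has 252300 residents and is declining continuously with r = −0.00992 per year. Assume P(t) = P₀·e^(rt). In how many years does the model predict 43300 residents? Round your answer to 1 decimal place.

43300 = 252300 · e^(-0.00992·t)
t = ln(43300/252300) / -0.00992 = ln(0.17162) / -0.00992 = -1.76247 / -0.00992

t ≈ 177.7 years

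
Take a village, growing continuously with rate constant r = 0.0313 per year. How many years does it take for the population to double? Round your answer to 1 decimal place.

doubling time ≈ 22.1 years

doubling time = ln(2) / |r| = 0.69315 / 0.0313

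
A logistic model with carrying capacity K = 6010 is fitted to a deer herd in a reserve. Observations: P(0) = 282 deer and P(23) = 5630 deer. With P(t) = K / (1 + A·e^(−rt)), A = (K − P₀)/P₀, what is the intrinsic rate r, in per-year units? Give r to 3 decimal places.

r ≈ 0.248 per year

A = (6010 − 282)/282 = 20.31206
5630 = 6010/(1 + 20.31206·e^(−r·23)) → e^(−23r) = (1.0675 − 1)/20.31206 = 0.003323
r = −ln(0.003323)/23 = 5.70691/23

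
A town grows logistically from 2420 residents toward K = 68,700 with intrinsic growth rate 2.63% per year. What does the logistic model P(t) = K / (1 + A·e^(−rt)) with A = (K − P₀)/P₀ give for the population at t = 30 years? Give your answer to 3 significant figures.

≈ 5,110 residents

A = (68700 − 2420)/2420 = 27.38843
P(30) = 68700 / (1 + 27.38843·e^(−0.0263·30)) = 68700 / (1 + 27.38843·0.454299)
= 68700 / 13.44253 ≈ 5110.64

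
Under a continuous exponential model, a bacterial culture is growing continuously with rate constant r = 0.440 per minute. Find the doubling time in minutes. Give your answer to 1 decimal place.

doubling time = ln(2) / |r| = 0.69315 / 0.44

doubling time ≈ 1.6 minutes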